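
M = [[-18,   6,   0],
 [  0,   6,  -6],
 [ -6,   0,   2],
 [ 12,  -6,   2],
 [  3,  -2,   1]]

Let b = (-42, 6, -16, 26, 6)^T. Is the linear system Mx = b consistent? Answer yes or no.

Row reduce the augmented matrix [M | b].
R3 ← R3 − (1/3)·R1: [0, -2, 2, -2]
R4 ← R4 + (2/3)·R1: [0, -2, 2, -2]
R5 ← R5 + (1/6)·R1: [0, -1, 1, -1]
R3 ← R3 + (1/3)·R2: [0, 0, 0, 0]
R4 ← R4 + (1/3)·R2: [0, 0, 0, 0]
R5 ← R5 + (1/6)·R2: [0, 0, 0, 0]
The echelon form has 2 nonzero rows, and every pivot lies in the first 3 columns, so rank(M) = rank([M|b]) = 2.
The system is consistent.

yes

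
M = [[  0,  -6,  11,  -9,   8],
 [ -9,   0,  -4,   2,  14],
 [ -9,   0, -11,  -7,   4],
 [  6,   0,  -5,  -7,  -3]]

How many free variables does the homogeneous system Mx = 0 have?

1

Row reduce to echelon form.
Swap R1 ↔ R2
R3 ← R3 − R1: [0, 0, -7, -9, -10]
R4 ← R4 + (2/3)·R1: [0, 0, -23/3, -17/3, 19/3]
R4 ← R4 − (23/21)·R3: [0, 0, 0, 88/21, 121/7]
4 nonzero rows, so rank(M) = 4.
M has 5 columns; by rank–nullity, nullity = 5 − 4 = 1.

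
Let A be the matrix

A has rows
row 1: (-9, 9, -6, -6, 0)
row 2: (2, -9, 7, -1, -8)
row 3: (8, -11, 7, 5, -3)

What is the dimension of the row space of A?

Row reduce to echelon form.
R2 ← R2 + (2/9)·R1: [0, -7, 17/3, -7/3, -8]
R3 ← R3 + (8/9)·R1: [0, -3, 5/3, -1/3, -3]
R3 ← R3 − (3/7)·R2: [0, 0, -16/21, 2/3, 3/7]
Echelon form has 3 nonzero rows, so rank(A) = 3.
The row space has dimension equal to the rank: 3.

3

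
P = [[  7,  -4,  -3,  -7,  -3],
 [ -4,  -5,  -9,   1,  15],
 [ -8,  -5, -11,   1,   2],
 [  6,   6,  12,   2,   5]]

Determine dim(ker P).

Row reduce to echelon form.
R2 ← R2 + (4/7)·R1: [0, -51/7, -75/7, -3, 93/7]
R3 ← R3 + (8/7)·R1: [0, -67/7, -101/7, -7, -10/7]
R4 ← R4 − (6/7)·R1: [0, 66/7, 102/7, 8, 53/7]
R3 ← R3 − (67/51)·R2: [0, 0, -6/17, -52/17, -321/17]
R4 ← R4 + (22/17)·R2: [0, 0, 12/17, 70/17, 421/17]
R4 ← R4 + (2)·R3: [0, 0, 0, -2, -13]
4 nonzero rows, so rank(P) = 4.
P has 5 columns; by rank–nullity, nullity = 5 − 4 = 1.

1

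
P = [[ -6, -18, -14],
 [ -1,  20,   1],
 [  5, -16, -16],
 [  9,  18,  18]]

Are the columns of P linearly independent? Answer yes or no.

yes

Row reduce P to echelon form.
R2 ← R2 − (1/6)·R1: [0, 23, 10/3]
R3 ← R3 + (5/6)·R1: [0, -31, -83/3]
R4 ← R4 + (3/2)·R1: [0, -9, -3]
R3 ← R3 + (31/23)·R2: [0, 0, -533/23]
R4 ← R4 + (9/23)·R2: [0, 0, -39/23]
R4 ← R4 − (3/41)·R3: [0, 0, 0]
3 pivots among 3 columns.
Every column is a pivot column, so the columns are linearly independent.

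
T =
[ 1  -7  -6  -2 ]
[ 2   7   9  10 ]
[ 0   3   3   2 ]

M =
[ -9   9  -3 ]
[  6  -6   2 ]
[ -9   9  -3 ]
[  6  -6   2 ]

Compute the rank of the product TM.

First compute TM:
[[ -9,   9,  -3],
 [  3,  -3,   1],
 [  3,  -3,   1]]
Now row reduce the product.
R2 ← R2 + (1/3)·R1: [0, 0, 0]
R3 ← R3 + (1/3)·R1: [0, 0, 0]
1 nonzero row, so rank(TM) = 1.

1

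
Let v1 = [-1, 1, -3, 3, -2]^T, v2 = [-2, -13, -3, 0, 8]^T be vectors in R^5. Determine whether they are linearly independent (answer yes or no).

Form the matrix with these vectors as rows and row reduce.
R2 ← R2 − (2)·R1: [0, -15, 3, -6, 12]
2 nonzero rows, so the 2 vectors span a space of dimension 2.
Since 2 = 2, the vectors are linearly independent.

yes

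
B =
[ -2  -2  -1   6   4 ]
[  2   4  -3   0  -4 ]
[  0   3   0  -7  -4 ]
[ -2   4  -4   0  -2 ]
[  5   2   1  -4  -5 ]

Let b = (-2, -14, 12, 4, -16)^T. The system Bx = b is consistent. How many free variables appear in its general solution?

Row reduce the augmented matrix [B | b].
R2 ← R2 + R1: [0, 2, -4, 6, 0, -16]
R4 ← R4 − R1: [0, 6, -3, -6, -6, 6]
R5 ← R5 + (5/2)·R1: [0, -3, -3/2, 11, 5, -21]
R3 ← R3 − (3/2)·R2: [0, 0, 6, -16, -4, 36]
R4 ← R4 − (3)·R2: [0, 0, 9, -24, -6, 54]
R5 ← R5 + (3/2)·R2: [0, 0, -15/2, 20, 5, -45]
R4 ← R4 − (3/2)·R3: [0, 0, 0, 0, 0, 0]
R5 ← R5 + (5/4)·R3: [0, 0, 0, 0, 0, 0]
The echelon form has 3 nonzero rows, and every pivot lies in the first 5 columns, so rank(B) = rank([B|b]) = 3.
The system is consistent.
Free variables = (unknowns) − (rank) = 5 − 3 = 2.

2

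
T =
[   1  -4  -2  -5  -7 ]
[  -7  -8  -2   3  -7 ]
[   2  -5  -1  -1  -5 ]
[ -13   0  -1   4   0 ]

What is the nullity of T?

Row reduce to echelon form.
R2 ← R2 + (7)·R1: [0, -36, -16, -32, -56]
R3 ← R3 − (2)·R1: [0, 3, 3, 9, 9]
R4 ← R4 + (13)·R1: [0, -52, -27, -61, -91]
R3 ← R3 + (1/12)·R2: [0, 0, 5/3, 19/3, 13/3]
R4 ← R4 − (13/9)·R2: [0, 0, -35/9, -133/9, -91/9]
R4 ← R4 + (7/3)·R3: [0, 0, 0, 0, 0]
3 nonzero rows, so rank(T) = 3.
T has 5 columns; by rank–nullity, nullity = 5 − 3 = 2.

2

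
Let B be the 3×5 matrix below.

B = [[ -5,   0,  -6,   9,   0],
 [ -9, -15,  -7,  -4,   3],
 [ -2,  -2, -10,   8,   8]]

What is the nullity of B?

2

Row reduce to echelon form.
R2 ← R2 − (9/5)·R1: [0, -15, 19/5, -101/5, 3]
R3 ← R3 − (2/5)·R1: [0, -2, -38/5, 22/5, 8]
R3 ← R3 − (2/15)·R2: [0, 0, -608/75, 532/75, 38/5]
3 nonzero rows, so rank(B) = 3.
B has 5 columns; by rank–nullity, nullity = 5 − 3 = 2.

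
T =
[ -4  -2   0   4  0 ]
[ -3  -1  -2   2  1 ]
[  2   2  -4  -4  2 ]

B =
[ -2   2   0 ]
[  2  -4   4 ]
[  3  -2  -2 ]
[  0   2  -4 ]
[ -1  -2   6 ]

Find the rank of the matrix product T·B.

First compute TB:
[[  4,   8, -24],
 [ -3,   4,  -2],
 [-14,  -8,  44]]
Now row reduce the product.
R2 ← R2 + (3/4)·R1: [0, 10, -20]
R3 ← R3 + (7/2)·R1: [0, 20, -40]
R3 ← R3 − (2)·R2: [0, 0, 0]
2 nonzero rows, so rank(TB) = 2.

2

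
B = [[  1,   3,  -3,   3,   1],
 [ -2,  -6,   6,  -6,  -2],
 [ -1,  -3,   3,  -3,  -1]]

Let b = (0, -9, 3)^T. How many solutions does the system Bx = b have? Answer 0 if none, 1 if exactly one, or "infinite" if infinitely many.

0

Row reduce the augmented matrix [B | b].
R2 ← R2 + (2)·R1: [0, 0, 0, 0, 0, -9]
R3 ← R3 + R1: [0, 0, 0, 0, 0, 3]
R3 ← R3 + (1/3)·R2: [0, 0, 0, 0, 0, 0]
The echelon form has 2 nonzero rows; the last pivot sits in the augmented column, so rank(B) = 1 but rank([B|b]) = 2.
Since the ranks differ, the system is inconsistent.
It has no solutions.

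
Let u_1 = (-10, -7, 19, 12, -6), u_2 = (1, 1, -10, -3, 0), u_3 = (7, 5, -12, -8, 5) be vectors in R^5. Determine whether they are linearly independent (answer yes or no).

Form the matrix with these vectors as rows and row reduce.
R2 ← R2 + (1/10)·R1: [0, 3/10, -81/10, -9/5, -3/5]
R3 ← R3 + (7/10)·R1: [0, 1/10, 13/10, 2/5, 4/5]
R3 ← R3 − (1/3)·R2: [0, 0, 4, 1, 1]
3 nonzero rows, so the 3 vectors span a space of dimension 3.
Since 3 = 3, the vectors are linearly independent.

yes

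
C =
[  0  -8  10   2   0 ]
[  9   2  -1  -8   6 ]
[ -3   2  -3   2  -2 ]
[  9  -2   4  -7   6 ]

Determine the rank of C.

2

Row reduce to echelon form.
Swap R1 ↔ R2
R3 ← R3 + (1/3)·R1: [0, 8/3, -10/3, -2/3, 0]
R4 ← R4 − R1: [0, -4, 5, 1, 0]
R3 ← R3 + (1/3)·R2: [0, 0, 0, 0, 0]
R4 ← R4 − (1/2)·R2: [0, 0, 0, 0, 0]
Echelon form has 2 nonzero rows, so rank(C) = 2.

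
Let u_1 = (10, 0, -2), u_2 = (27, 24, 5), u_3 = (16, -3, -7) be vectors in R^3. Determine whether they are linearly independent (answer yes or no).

yes

Form the matrix with these vectors as rows and row reduce.
R2 ← R2 − (27/10)·R1: [0, 24, 52/5]
R3 ← R3 − (8/5)·R1: [0, -3, -19/5]
R3 ← R3 + (1/8)·R2: [0, 0, -5/2]
3 nonzero rows, so the 3 vectors span a space of dimension 3.
Since 3 = 3, the vectors are linearly independent.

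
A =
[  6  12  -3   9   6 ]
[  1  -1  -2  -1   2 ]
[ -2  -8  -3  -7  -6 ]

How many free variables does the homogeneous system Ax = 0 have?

Row reduce to echelon form.
R2 ← R2 − (1/6)·R1: [0, -3, -3/2, -5/2, 1]
R3 ← R3 + (1/3)·R1: [0, -4, -4, -4, -4]
R3 ← R3 − (4/3)·R2: [0, 0, -2, -2/3, -16/3]
3 nonzero rows, so rank(A) = 3.
A has 5 columns; by rank–nullity, nullity = 5 − 3 = 2.

2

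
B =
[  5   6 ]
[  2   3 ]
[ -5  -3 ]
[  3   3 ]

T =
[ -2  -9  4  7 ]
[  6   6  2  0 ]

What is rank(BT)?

2

First compute BT:
[[ 26,  -9,  32,  35],
 [ 14,   0,  14,  14],
 [ -8,  27, -26, -35],
 [ 12,  -9,  18,  21]]
Now row reduce the product.
R2 ← R2 − (7/13)·R1: [0, 63/13, -42/13, -63/13]
R3 ← R3 + (4/13)·R1: [0, 315/13, -210/13, -315/13]
R4 ← R4 − (6/13)·R1: [0, -63/13, 42/13, 63/13]
R3 ← R3 − (5)·R2: [0, 0, 0, 0]
R4 ← R4 + R2: [0, 0, 0, 0]
2 nonzero rows, so rank(BT) = 2.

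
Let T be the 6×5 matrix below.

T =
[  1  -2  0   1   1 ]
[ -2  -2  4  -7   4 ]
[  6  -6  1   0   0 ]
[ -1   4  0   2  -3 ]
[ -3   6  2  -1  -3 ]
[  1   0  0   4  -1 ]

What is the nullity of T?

1

Row reduce to echelon form.
R2 ← R2 + (2)·R1: [0, -6, 4, -5, 6]
R3 ← R3 − (6)·R1: [0, 6, 1, -6, -6]
R4 ← R4 + R1: [0, 2, 0, 3, -2]
R5 ← R5 + (3)·R1: [0, 0, 2, 2, 0]
R6 ← R6 − R1: [0, 2, 0, 3, -2]
R3 ← R3 + R2: [0, 0, 5, -11, 0]
R4 ← R4 + (1/3)·R2: [0, 0, 4/3, 4/3, 0]
R6 ← R6 + (1/3)·R2: [0, 0, 4/3, 4/3, 0]
R4 ← R4 − (4/15)·R3: [0, 0, 0, 64/15, 0]
R5 ← R5 − (2/5)·R3: [0, 0, 0, 32/5, 0]
R6 ← R6 − (4/15)·R3: [0, 0, 0, 64/15, 0]
R5 ← R5 − (3/2)·R4: [0, 0, 0, 0, 0]
R6 ← R6 − R4: [0, 0, 0, 0, 0]
4 nonzero rows, so rank(T) = 4.
T has 5 columns; by rank–nullity, nullity = 5 − 4 = 1.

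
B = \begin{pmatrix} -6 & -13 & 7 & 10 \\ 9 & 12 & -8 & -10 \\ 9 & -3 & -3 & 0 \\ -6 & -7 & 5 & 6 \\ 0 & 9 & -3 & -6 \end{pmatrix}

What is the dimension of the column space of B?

2

Row reduce to echelon form.
R2 ← R2 + (3/2)·R1: [0, -15/2, 5/2, 5]
R3 ← R3 + (3/2)·R1: [0, -45/2, 15/2, 15]
R4 ← R4 − R1: [0, 6, -2, -4]
R3 ← R3 − (3)·R2: [0, 0, 0, 0]
R4 ← R4 + (4/5)·R2: [0, 0, 0, 0]
R5 ← R5 + (6/5)·R2: [0, 0, 0, 0]
Echelon form has 2 nonzero rows, so rank(B) = 2.
The column space has dimension equal to the rank: 2.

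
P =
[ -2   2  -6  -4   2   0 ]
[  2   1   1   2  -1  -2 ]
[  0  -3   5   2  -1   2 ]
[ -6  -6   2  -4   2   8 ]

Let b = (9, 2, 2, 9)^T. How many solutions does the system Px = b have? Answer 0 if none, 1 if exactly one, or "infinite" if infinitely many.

0

Row reduce the augmented matrix [P | b].
R2 ← R2 + R1: [0, 3, -5, -2, 1, -2, 11]
R4 ← R4 − (3)·R1: [0, -12, 20, 8, -4, 8, -18]
R3 ← R3 + R2: [0, 0, 0, 0, 0, 0, 13]
R4 ← R4 + (4)·R2: [0, 0, 0, 0, 0, 0, 26]
R4 ← R4 − (2)·R3: [0, 0, 0, 0, 0, 0, 0]
The echelon form has 3 nonzero rows; the last pivot sits in the augmented column, so rank(P) = 2 but rank([P|b]) = 3.
Since the ranks differ, the system is inconsistent.
It has no solutions.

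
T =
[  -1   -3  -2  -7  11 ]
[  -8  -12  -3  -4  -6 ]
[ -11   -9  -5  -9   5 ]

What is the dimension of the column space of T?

Row reduce to echelon form.
R2 ← R2 − (8)·R1: [0, 12, 13, 52, -94]
R3 ← R3 − (11)·R1: [0, 24, 17, 68, -116]
R3 ← R3 − (2)·R2: [0, 0, -9, -36, 72]
Echelon form has 3 nonzero rows, so rank(T) = 3.
The column space has dimension equal to the rank: 3.

3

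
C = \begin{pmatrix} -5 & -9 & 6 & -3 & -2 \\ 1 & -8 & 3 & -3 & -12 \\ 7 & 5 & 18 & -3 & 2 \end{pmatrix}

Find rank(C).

Row reduce to echelon form.
R2 ← R2 + (1/5)·R1: [0, -49/5, 21/5, -18/5, -62/5]
R3 ← R3 + (7/5)·R1: [0, -38/5, 132/5, -36/5, -4/5]
R3 ← R3 − (38/49)·R2: [0, 0, 162/7, -216/49, 432/49]
Echelon form has 3 nonzero rows, so rank(C) = 3.

3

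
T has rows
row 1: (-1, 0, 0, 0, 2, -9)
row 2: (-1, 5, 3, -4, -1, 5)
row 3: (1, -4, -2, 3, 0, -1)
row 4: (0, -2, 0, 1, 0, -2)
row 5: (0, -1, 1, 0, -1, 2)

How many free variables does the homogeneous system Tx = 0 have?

Row reduce to echelon form.
R2 ← R2 − R1: [0, 5, 3, -4, -3, 14]
R3 ← R3 + R1: [0, -4, -2, 3, 2, -10]
R3 ← R3 + (4/5)·R2: [0, 0, 2/5, -1/5, -2/5, 6/5]
R4 ← R4 + (2/5)·R2: [0, 0, 6/5, -3/5, -6/5, 18/5]
R5 ← R5 + (1/5)·R2: [0, 0, 8/5, -4/5, -8/5, 24/5]
R4 ← R4 − (3)·R3: [0, 0, 0, 0, 0, 0]
R5 ← R5 − (4)·R3: [0, 0, 0, 0, 0, 0]
3 nonzero rows, so rank(T) = 3.
T has 6 columns; by rank–nullity, nullity = 6 − 3 = 3.

3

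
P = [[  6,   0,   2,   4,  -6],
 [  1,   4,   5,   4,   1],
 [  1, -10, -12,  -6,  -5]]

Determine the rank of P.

3

Row reduce to echelon form.
R2 ← R2 − (1/6)·R1: [0, 4, 14/3, 10/3, 2]
R3 ← R3 − (1/6)·R1: [0, -10, -37/3, -20/3, -4]
R3 ← R3 + (5/2)·R2: [0, 0, -2/3, 5/3, 1]
Echelon form has 3 nonzero rows, so rank(P) = 3.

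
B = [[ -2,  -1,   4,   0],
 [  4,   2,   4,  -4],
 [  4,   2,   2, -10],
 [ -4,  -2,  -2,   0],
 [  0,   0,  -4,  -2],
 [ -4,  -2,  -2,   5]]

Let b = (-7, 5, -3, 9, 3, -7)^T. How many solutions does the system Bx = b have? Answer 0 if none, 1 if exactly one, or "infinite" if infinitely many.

0

Row reduce the augmented matrix [B | b].
R2 ← R2 + (2)·R1: [0, 0, 12, -4, -9]
R3 ← R3 + (2)·R1: [0, 0, 10, -10, -17]
R4 ← R4 − (2)·R1: [0, 0, -10, 0, 23]
R6 ← R6 − (2)·R1: [0, 0, -10, 5, 7]
R3 ← R3 − (5/6)·R2: [0, 0, 0, -20/3, -19/2]
R4 ← R4 + (5/6)·R2: [0, 0, 0, -10/3, 31/2]
R5 ← R5 + (1/3)·R2: [0, 0, 0, -10/3, 0]
R6 ← R6 + (5/6)·R2: [0, 0, 0, 5/3, -1/2]
R4 ← R4 − (1/2)·R3: [0, 0, 0, 0, 81/4]
R5 ← R5 − (1/2)·R3: [0, 0, 0, 0, 19/4]
R6 ← R6 + (1/4)·R3: [0, 0, 0, 0, -23/8]
R5 ← R5 − (19/81)·R4: [0, 0, 0, 0, 0]
R6 ← R6 + (23/162)·R4: [0, 0, 0, 0, 0]
The echelon form has 4 nonzero rows; the last pivot sits in the augmented column, so rank(B) = 3 but rank([B|b]) = 4.
Since the ranks differ, the system is inconsistent.
It has no solutions.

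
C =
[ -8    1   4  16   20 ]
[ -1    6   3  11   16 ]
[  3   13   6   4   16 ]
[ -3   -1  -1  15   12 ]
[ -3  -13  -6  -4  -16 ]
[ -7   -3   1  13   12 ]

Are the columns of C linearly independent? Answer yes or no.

no

Row reduce C to echelon form.
R2 ← R2 − (1/8)·R1: [0, 47/8, 5/2, 9, 27/2]
R3 ← R3 + (3/8)·R1: [0, 107/8, 15/2, 10, 47/2]
R4 ← R4 − (3/8)·R1: [0, -11/8, -5/2, 9, 9/2]
R5 ← R5 − (3/8)·R1: [0, -107/8, -15/2, -10, -47/2]
R6 ← R6 − (7/8)·R1: [0, -31/8, -5/2, -1, -11/2]
R3 ← R3 − (107/47)·R2: [0, 0, 85/47, -493/47, -340/47]
R4 ← R4 + (11/47)·R2: [0, 0, -90/47, 522/47, 360/47]
R5 ← R5 + (107/47)·R2: [0, 0, -85/47, 493/47, 340/47]
R6 ← R6 + (31/47)·R2: [0, 0, -40/47, 232/47, 160/47]
R4 ← R4 + (18/17)·R3: [0, 0, 0, 0, 0]
R5 ← R5 + R3: [0, 0, 0, 0, 0]
R6 ← R6 + (8/17)·R3: [0, 0, 0, 0, 0]
3 pivots among 5 columns.
Only 3 < 5 pivot columns, so the columns are linearly dependent.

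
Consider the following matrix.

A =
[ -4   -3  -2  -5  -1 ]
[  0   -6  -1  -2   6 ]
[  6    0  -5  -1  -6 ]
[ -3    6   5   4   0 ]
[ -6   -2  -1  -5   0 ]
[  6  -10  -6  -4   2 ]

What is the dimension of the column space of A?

4

Row reduce to echelon form.
R3 ← R3 + (3/2)·R1: [0, -9/2, -8, -17/2, -15/2]
R4 ← R4 − (3/4)·R1: [0, 33/4, 13/2, 31/4, 3/4]
R5 ← R5 − (3/2)·R1: [0, 5/2, 2, 5/2, 3/2]
R6 ← R6 + (3/2)·R1: [0, -29/2, -9, -23/2, 1/2]
R3 ← R3 − (3/4)·R2: [0, 0, -29/4, -7, -12]
R4 ← R4 + (11/8)·R2: [0, 0, 41/8, 5, 9]
R5 ← R5 + (5/12)·R2: [0, 0, 19/12, 5/3, 4]
R6 ← R6 − (29/12)·R2: [0, 0, -79/12, -20/3, -14]
R4 ← R4 + (41/58)·R3: [0, 0, 0, 3/58, 15/29]
R5 ← R5 + (19/87)·R3: [0, 0, 0, 4/29, 40/29]
R6 ← R6 − (79/87)·R3: [0, 0, 0, -9/29, -90/29]
R5 ← R5 − (8/3)·R4: [0, 0, 0, 0, 0]
R6 ← R6 + (6)·R4: [0, 0, 0, 0, 0]
Echelon form has 4 nonzero rows, so rank(A) = 4.
The column space has dimension equal to the rank: 4.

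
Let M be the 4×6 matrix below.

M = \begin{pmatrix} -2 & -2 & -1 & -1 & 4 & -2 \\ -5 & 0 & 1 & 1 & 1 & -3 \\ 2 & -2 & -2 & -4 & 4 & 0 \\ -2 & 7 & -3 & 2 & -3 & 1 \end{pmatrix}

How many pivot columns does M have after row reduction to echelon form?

4

Row reduce to echelon form.
R2 ← R2 − (5/2)·R1: [0, 5, 7/2, 7/2, -9, 2]
R3 ← R3 + R1: [0, -4, -3, -5, 8, -2]
R4 ← R4 − R1: [0, 9, -2, 3, -7, 3]
R3 ← R3 + (4/5)·R2: [0, 0, -1/5, -11/5, 4/5, -2/5]
R4 ← R4 − (9/5)·R2: [0, 0, -83/10, -33/10, 46/5, -3/5]
R4 ← R4 − (83/2)·R3: [0, 0, 0, 88, -24, 16]
Echelon form has 4 nonzero rows, so rank(M) = 4.
Each nonzero row contributes one pivot column: 4 pivot columns.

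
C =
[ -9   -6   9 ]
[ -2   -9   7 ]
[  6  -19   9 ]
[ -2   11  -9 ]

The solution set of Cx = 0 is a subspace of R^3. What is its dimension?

Row reduce to echelon form.
R2 ← R2 − (2/9)·R1: [0, -23/3, 5]
R3 ← R3 + (2/3)·R1: [0, -23, 15]
R4 ← R4 − (2/9)·R1: [0, 37/3, -11]
R3 ← R3 − (3)·R2: [0, 0, 0]
R4 ← R4 + (37/23)·R2: [0, 0, -68/23]
Swap R3 ↔ R4
3 nonzero rows, so rank(C) = 3.
C has 3 columns; by rank–nullity, nullity = 3 − 3 = 0.

0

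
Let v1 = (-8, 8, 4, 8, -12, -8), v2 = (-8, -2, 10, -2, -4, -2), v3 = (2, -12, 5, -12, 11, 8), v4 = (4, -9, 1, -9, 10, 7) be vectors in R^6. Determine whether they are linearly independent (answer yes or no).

no

Form the matrix with these vectors as rows and row reduce.
R2 ← R2 − R1: [0, -10, 6, -10, 8, 6]
R3 ← R3 + (1/4)·R1: [0, -10, 6, -10, 8, 6]
R4 ← R4 + (1/2)·R1: [0, -5, 3, -5, 4, 3]
R3 ← R3 − R2: [0, 0, 0, 0, 0, 0]
R4 ← R4 − (1/2)·R2: [0, 0, 0, 0, 0, 0]
2 nonzero rows, so the 4 vectors span a space of dimension 2.
Since 2 < 4, the vectors are linearly dependent.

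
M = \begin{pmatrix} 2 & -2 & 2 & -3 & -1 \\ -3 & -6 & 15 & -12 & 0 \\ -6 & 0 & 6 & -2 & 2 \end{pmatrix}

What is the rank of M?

2

Row reduce to echelon form.
R2 ← R2 + (3/2)·R1: [0, -9, 18, -33/2, -3/2]
R3 ← R3 + (3)·R1: [0, -6, 12, -11, -1]
R3 ← R3 − (2/3)·R2: [0, 0, 0, 0, 0]
Echelon form has 2 nonzero rows, so rank(M) = 2.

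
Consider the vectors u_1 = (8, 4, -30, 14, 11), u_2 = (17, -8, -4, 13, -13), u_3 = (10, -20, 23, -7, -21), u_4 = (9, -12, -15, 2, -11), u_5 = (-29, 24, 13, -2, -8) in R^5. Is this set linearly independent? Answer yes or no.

Form the matrix with these vectors as rows and row reduce.
R2 ← R2 − (17/8)·R1: [0, -33/2, 239/4, -67/4, -291/8]
R3 ← R3 − (5/4)·R1: [0, -25, 121/2, -49/2, -139/4]
R4 ← R4 − (9/8)·R1: [0, -33/2, 75/4, -55/4, -187/8]
R5 ← R5 + (29/8)·R1: [0, 77/2, -383/4, 195/4, 255/8]
R3 ← R3 − (50/33)·R2: [0, 0, -991/33, 29/33, 224/11]
R4 ← R4 − R2: [0, 0, -41, 3, 13]
R5 ← R5 + (7/3)·R2: [0, 0, 131/3, 29/3, -53]
R4 ← R4 − (1353/991)·R3: [0, 0, 0, 1784/991, -14669/991]
R5 ← R5 + (1441/991)·R3: [0, 0, 0, 10846/991, -23179/991]
R5 ← R5 − (5423/892)·R4: [0, 0, 0, 0, 59409/892]
5 nonzero rows, so the 5 vectors span a space of dimension 5.
Since 5 = 5, the vectors are linearly independent.

yes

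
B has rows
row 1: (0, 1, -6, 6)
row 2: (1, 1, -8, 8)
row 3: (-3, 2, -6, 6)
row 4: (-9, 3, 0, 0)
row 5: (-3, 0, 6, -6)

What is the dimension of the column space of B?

Row reduce to echelon form.
Swap R1 ↔ R2
R3 ← R3 + (3)·R1: [0, 5, -30, 30]
R4 ← R4 + (9)·R1: [0, 12, -72, 72]
R5 ← R5 + (3)·R1: [0, 3, -18, 18]
R3 ← R3 − (5)·R2: [0, 0, 0, 0]
R4 ← R4 − (12)·R2: [0, 0, 0, 0]
R5 ← R5 − (3)·R2: [0, 0, 0, 0]
Echelon form has 2 nonzero rows, so rank(B) = 2.
The column space has dimension equal to the rank: 2.

2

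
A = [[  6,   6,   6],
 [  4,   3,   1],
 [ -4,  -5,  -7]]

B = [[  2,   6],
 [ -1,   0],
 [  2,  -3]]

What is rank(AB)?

First compute AB:
[[ 18,  18],
 [  7,  21],
 [-17,  -3]]
Now row reduce the product.
R2 ← R2 − (7/18)·R1: [0, 14]
R3 ← R3 + (17/18)·R1: [0, 14]
R3 ← R3 − R2: [0, 0]
2 nonzero rows, so rank(AB) = 2.

2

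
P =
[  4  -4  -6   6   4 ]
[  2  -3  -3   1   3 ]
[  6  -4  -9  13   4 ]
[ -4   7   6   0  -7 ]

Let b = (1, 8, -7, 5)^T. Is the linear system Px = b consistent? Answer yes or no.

Row reduce the augmented matrix [P | b].
R2 ← R2 − (1/2)·R1: [0, -1, 0, -2, 1, 15/2]
R3 ← R3 − (3/2)·R1: [0, 2, 0, 4, -2, -17/2]
R4 ← R4 + R1: [0, 3, 0, 6, -3, 6]
R3 ← R3 + (2)·R2: [0, 0, 0, 0, 0, 13/2]
R4 ← R4 + (3)·R2: [0, 0, 0, 0, 0, 57/2]
R4 ← R4 − (57/13)·R3: [0, 0, 0, 0, 0, 0]
The echelon form has 3 nonzero rows; the last pivot sits in the augmented column, so rank(P) = 2 but rank([P|b]) = 3.
Since the ranks differ, the system is inconsistent.

no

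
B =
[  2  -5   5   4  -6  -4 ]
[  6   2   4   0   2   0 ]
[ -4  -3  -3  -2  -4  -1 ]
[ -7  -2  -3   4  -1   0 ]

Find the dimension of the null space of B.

Row reduce to echelon form.
R2 ← R2 − (3)·R1: [0, 17, -11, -12, 20, 12]
R3 ← R3 + (2)·R1: [0, -13, 7, 6, -16, -9]
R4 ← R4 + (7/2)·R1: [0, -39/2, 29/2, 18, -22, -14]
R3 ← R3 + (13/17)·R2: [0, 0, -24/17, -54/17, -12/17, 3/17]
R4 ← R4 + (39/34)·R2: [0, 0, 32/17, 72/17, 16/17, -4/17]
R4 ← R4 + (4/3)·R3: [0, 0, 0, 0, 0, 0]
3 nonzero rows, so rank(B) = 3.
B has 6 columns; by rank–nullity, nullity = 6 − 3 = 3.

3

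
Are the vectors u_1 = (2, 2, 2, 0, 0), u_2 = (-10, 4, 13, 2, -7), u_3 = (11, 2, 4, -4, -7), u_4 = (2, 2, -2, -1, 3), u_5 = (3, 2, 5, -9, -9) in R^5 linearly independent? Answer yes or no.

Form the matrix with these vectors as rows and row reduce.
R2 ← R2 + (5)·R1: [0, 14, 23, 2, -7]
R3 ← R3 − (11/2)·R1: [0, -9, -7, -4, -7]
R4 ← R4 − R1: [0, 0, -4, -1, 3]
R5 ← R5 − (3/2)·R1: [0, -1, 2, -9, -9]
R3 ← R3 + (9/14)·R2: [0, 0, 109/14, -19/7, -23/2]
R5 ← R5 + (1/14)·R2: [0, 0, 51/14, -62/7, -19/2]
R4 ← R4 + (56/109)·R3: [0, 0, 0, -261/109, -317/109]
R5 ← R5 − (51/109)·R3: [0, 0, 0, -827/109, -449/109]
R5 ← R5 − (827/261)·R4: [0, 0, 0, 0, 1330/261]
5 nonzero rows, so the 5 vectors span a space of dimension 5.
Since 5 = 5, the vectors are linearly independent.

yes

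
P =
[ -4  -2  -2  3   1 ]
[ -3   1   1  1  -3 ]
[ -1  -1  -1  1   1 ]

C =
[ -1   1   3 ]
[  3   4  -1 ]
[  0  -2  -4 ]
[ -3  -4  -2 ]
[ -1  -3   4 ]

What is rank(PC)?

First compute PC:
[[-12, -23,  -4],
 [  6,   4, -28],
 [ -6, -10,   4]]
Now row reduce the product.
R2 ← R2 + (1/2)·R1: [0, -15/2, -30]
R3 ← R3 − (1/2)·R1: [0, 3/2, 6]
R3 ← R3 + (1/5)·R2: [0, 0, 0]
2 nonzero rows, so rank(PC) = 2.

2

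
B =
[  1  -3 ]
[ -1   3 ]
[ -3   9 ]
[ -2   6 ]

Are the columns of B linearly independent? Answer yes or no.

Row reduce B to echelon form.
R2 ← R2 + R1: [0, 0]
R3 ← R3 + (3)·R1: [0, 0]
R4 ← R4 + (2)·R1: [0, 0]
1 pivot among 2 columns.
Only 1 < 2 pivot columns, so the columns are linearly dependent.

no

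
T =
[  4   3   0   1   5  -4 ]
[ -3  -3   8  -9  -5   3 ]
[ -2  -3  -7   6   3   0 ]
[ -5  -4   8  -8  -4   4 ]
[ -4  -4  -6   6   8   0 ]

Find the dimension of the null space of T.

1

Row reduce to echelon form.
R2 ← R2 + (3/4)·R1: [0, -3/4, 8, -33/4, -5/4, 0]
R3 ← R3 + (1/2)·R1: [0, -3/2, -7, 13/2, 11/2, -2]
R4 ← R4 + (5/4)·R1: [0, -1/4, 8, -27/4, 9/4, -1]
R5 ← R5 + R1: [0, -1, -6, 7, 13, -4]
R3 ← R3 − (2)·R2: [0, 0, -23, 23, 8, -2]
R4 ← R4 − (1/3)·R2: [0, 0, 16/3, -4, 8/3, -1]
R5 ← R5 − (4/3)·R2: [0, 0, -50/3, 18, 44/3, -4]
R4 ← R4 + (16/69)·R3: [0, 0, 0, 4/3, 104/23, -101/69]
R5 ← R5 − (50/69)·R3: [0, 0, 0, 4/3, 204/23, -176/69]
R5 ← R5 − R4: [0, 0, 0, 0, 100/23, -25/23]
5 nonzero rows, so rank(T) = 5.
T has 6 columns; by rank–nullity, nullity = 6 − 5 = 1.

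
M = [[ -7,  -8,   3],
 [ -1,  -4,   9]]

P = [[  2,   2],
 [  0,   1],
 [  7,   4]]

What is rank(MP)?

First compute MP:
[[  7, -10],
 [ 61,  30]]
Now row reduce the product.
R2 ← R2 − (61/7)·R1: [0, 820/7]
2 nonzero rows, so rank(MP) = 2.

2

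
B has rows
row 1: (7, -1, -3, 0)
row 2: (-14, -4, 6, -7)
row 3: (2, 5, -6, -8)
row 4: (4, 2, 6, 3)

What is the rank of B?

4

Row reduce to echelon form.
R2 ← R2 + (2)·R1: [0, -6, 0, -7]
R3 ← R3 − (2/7)·R1: [0, 37/7, -36/7, -8]
R4 ← R4 − (4/7)·R1: [0, 18/7, 54/7, 3]
R3 ← R3 + (37/42)·R2: [0, 0, -36/7, -85/6]
R4 ← R4 + (3/7)·R2: [0, 0, 54/7, 0]
R4 ← R4 + (3/2)·R3: [0, 0, 0, -85/4]
Echelon form has 4 nonzero rows, so rank(B) = 4.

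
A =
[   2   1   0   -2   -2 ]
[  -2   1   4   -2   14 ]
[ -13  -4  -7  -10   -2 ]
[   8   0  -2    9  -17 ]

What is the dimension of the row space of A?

3

Row reduce to echelon form.
R2 ← R2 + R1: [0, 2, 4, -4, 12]
R3 ← R3 + (13/2)·R1: [0, 5/2, -7, -23, -15]
R4 ← R4 − (4)·R1: [0, -4, -2, 17, -9]
R3 ← R3 − (5/4)·R2: [0, 0, -12, -18, -30]
R4 ← R4 + (2)·R2: [0, 0, 6, 9, 15]
R4 ← R4 + (1/2)·R3: [0, 0, 0, 0, 0]
Echelon form has 3 nonzero rows, so rank(A) = 3.
The row space has dimension equal to the rank: 3.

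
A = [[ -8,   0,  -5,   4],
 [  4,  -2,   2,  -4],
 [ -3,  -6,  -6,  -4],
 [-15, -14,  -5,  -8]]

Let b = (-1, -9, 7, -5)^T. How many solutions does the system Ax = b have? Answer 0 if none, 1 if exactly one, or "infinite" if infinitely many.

0

Row reduce the augmented matrix [A | b].
R2 ← R2 + (1/2)·R1: [0, -2, -1/2, -2, -19/2]
R3 ← R3 − (3/8)·R1: [0, -6, -33/8, -11/2, 59/8]
R4 ← R4 − (15/8)·R1: [0, -14, 35/8, -31/2, -25/8]
R3 ← R3 − (3)·R2: [0, 0, -21/8, 1/2, 287/8]
R4 ← R4 − (7)·R2: [0, 0, 63/8, -3/2, 507/8]
R4 ← R4 + (3)·R3: [0, 0, 0, 0, 171]
The echelon form has 4 nonzero rows; the last pivot sits in the augmented column, so rank(A) = 3 but rank([A|b]) = 4.
Since the ranks differ, the system is inconsistent.
It has no solutions.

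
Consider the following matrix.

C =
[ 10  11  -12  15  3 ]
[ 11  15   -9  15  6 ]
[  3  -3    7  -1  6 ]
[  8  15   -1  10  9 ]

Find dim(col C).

4

Row reduce to echelon form.
R2 ← R2 − (11/10)·R1: [0, 29/10, 21/5, -3/2, 27/10]
R3 ← R3 − (3/10)·R1: [0, -63/10, 53/5, -11/2, 51/10]
R4 ← R4 − (4/5)·R1: [0, 31/5, 43/5, -2, 33/5]
R3 ← R3 + (63/29)·R2: [0, 0, 572/29, -254/29, 318/29]
R4 ← R4 − (62/29)·R2: [0, 0, -11/29, 35/29, 24/29]
R4 ← R4 + (1/52)·R3: [0, 0, 0, 27/26, 27/26]
Echelon form has 4 nonzero rows, so rank(C) = 4.
The column space has dimension equal to the rank: 4.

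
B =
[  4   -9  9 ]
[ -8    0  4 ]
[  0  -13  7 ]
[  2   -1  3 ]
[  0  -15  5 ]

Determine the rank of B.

3

Row reduce to echelon form.
R2 ← R2 + (2)·R1: [0, -18, 22]
R4 ← R4 − (1/2)·R1: [0, 7/2, -3/2]
R3 ← R3 − (13/18)·R2: [0, 0, -80/9]
R4 ← R4 + (7/36)·R2: [0, 0, 25/9]
R5 ← R5 − (5/6)·R2: [0, 0, -40/3]
R4 ← R4 + (5/16)·R3: [0, 0, 0]
R5 ← R5 − (3/2)·R3: [0, 0, 0]
Echelon form has 3 nonzero rows, so rank(B) = 3.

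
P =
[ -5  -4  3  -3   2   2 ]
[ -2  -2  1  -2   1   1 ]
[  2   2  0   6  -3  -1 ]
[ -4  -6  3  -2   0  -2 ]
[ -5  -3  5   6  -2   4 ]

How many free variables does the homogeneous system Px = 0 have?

2

Row reduce to echelon form.
R2 ← R2 − (2/5)·R1: [0, -2/5, -1/5, -4/5, 1/5, 1/5]
R3 ← R3 + (2/5)·R1: [0, 2/5, 6/5, 24/5, -11/5, -1/5]
R4 ← R4 − (4/5)·R1: [0, -14/5, 3/5, 2/5, -8/5, -18/5]
R5 ← R5 − R1: [0, 1, 2, 9, -4, 2]
R3 ← R3 + R2: [0, 0, 1, 4, -2, 0]
R4 ← R4 − (7)·R2: [0, 0, 2, 6, -3, -5]
R5 ← R5 + (5/2)·R2: [0, 0, 3/2, 7, -7/2, 5/2]
R4 ← R4 − (2)·R3: [0, 0, 0, -2, 1, -5]
R5 ← R5 − (3/2)·R3: [0, 0, 0, 1, -1/2, 5/2]
R5 ← R5 + (1/2)·R4: [0, 0, 0, 0, 0, 0]
4 nonzero rows, so rank(P) = 4.
P has 6 columns; by rank–nullity, nullity = 6 − 4 = 2.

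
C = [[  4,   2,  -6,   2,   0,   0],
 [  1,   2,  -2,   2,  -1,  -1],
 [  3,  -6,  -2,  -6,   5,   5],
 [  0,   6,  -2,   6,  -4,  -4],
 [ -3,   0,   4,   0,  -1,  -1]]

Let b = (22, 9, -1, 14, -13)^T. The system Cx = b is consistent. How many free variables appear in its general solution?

4

Row reduce the augmented matrix [C | b].
R2 ← R2 − (1/4)·R1: [0, 3/2, -1/2, 3/2, -1, -1, 7/2]
R3 ← R3 − (3/4)·R1: [0, -15/2, 5/2, -15/2, 5, 5, -35/2]
R5 ← R5 + (3/4)·R1: [0, 3/2, -1/2, 3/2, -1, -1, 7/2]
R3 ← R3 + (5)·R2: [0, 0, 0, 0, 0, 0, 0]
R4 ← R4 − (4)·R2: [0, 0, 0, 0, 0, 0, 0]
R5 ← R5 − R2: [0, 0, 0, 0, 0, 0, 0]
The echelon form has 2 nonzero rows, and every pivot lies in the first 6 columns, so rank(C) = rank([C|b]) = 2.
The system is consistent.
Free variables = (unknowns) − (rank) = 6 − 2 = 4.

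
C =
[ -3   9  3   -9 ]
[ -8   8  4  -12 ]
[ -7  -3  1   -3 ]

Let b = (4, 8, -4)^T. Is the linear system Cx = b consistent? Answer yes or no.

no

Row reduce the augmented matrix [C | b].
R2 ← R2 − (8/3)·R1: [0, -16, -4, 12, -8/3]
R3 ← R3 − (7/3)·R1: [0, -24, -6, 18, -40/3]
R3 ← R3 − (3/2)·R2: [0, 0, 0, 0, -28/3]
The echelon form has 3 nonzero rows; the last pivot sits in the augmented column, so rank(C) = 2 but rank([C|b]) = 3.
Since the ranks differ, the system is inconsistent.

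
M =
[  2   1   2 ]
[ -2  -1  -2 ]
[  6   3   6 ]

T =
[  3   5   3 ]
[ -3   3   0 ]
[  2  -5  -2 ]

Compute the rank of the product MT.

1

First compute MT:
[[  7,   3,   2],
 [ -7,  -3,  -2],
 [ 21,   9,   6]]
Now row reduce the product.
R2 ← R2 + R1: [0, 0, 0]
R3 ← R3 − (3)·R1: [0, 0, 0]
1 nonzero row, so rank(MT) = 1.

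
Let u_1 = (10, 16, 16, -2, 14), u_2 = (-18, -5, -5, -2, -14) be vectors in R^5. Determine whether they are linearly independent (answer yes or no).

yes

Form the matrix with these vectors as rows and row reduce.
R2 ← R2 + (9/5)·R1: [0, 119/5, 119/5, -28/5, 56/5]
2 nonzero rows, so the 2 vectors span a space of dimension 2.
Since 2 = 2, the vectors are linearly independent.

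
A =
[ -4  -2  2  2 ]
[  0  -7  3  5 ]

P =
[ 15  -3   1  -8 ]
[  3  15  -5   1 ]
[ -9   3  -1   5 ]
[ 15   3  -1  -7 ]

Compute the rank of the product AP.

2

First compute AP:
[[-54,  -6,   2,  26],
 [ 27, -81,  27, -27]]
Now row reduce the product.
R2 ← R2 + (1/2)·R1: [0, -84, 28, -14]
2 nonzero rows, so rank(AP) = 2.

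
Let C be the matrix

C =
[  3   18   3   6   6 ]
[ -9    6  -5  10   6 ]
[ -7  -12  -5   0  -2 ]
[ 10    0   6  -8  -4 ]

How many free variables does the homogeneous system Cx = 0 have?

3

Row reduce to echelon form.
R2 ← R2 + (3)·R1: [0, 60, 4, 28, 24]
R3 ← R3 + (7/3)·R1: [0, 30, 2, 14, 12]
R4 ← R4 − (10/3)·R1: [0, -60, -4, -28, -24]
R3 ← R3 − (1/2)·R2: [0, 0, 0, 0, 0]
R4 ← R4 + R2: [0, 0, 0, 0, 0]
2 nonzero rows, so rank(C) = 2.
C has 5 columns; by rank–nullity, nullity = 5 − 2 = 3.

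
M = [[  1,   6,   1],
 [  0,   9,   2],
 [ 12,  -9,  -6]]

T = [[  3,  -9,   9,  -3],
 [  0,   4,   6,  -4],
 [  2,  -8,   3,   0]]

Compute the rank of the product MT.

2

First compute MT:
[[  5,   7,  48, -27],
 [  4,  20,  60, -36],
 [ 24, -96,  36,   0]]
Now row reduce the product.
R2 ← R2 − (4/5)·R1: [0, 72/5, 108/5, -72/5]
R3 ← R3 − (24/5)·R1: [0, -648/5, -972/5, 648/5]
R3 ← R3 + (9)·R2: [0, 0, 0, 0]
2 nonzero rows, so rank(MT) = 2.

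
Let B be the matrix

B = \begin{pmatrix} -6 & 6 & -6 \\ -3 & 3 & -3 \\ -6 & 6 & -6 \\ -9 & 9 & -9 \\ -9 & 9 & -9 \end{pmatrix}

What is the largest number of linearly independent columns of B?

Row reduce to echelon form.
R2 ← R2 − (1/2)·R1: [0, 0, 0]
R3 ← R3 − R1: [0, 0, 0]
R4 ← R4 − (3/2)·R1: [0, 0, 0]
R5 ← R5 − (3/2)·R1: [0, 0, 0]
Echelon form has 1 nonzero row, so rank(B) = 1.
The rank gives the maximum number of linearly independent columns: 1.

1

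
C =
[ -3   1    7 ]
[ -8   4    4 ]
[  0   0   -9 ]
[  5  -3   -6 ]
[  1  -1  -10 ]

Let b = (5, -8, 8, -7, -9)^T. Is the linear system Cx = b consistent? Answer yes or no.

Row reduce the augmented matrix [C | b].
R2 ← R2 − (8/3)·R1: [0, 4/3, -44/3, -64/3]
R4 ← R4 + (5/3)·R1: [0, -4/3, 17/3, 4/3]
R5 ← R5 + (1/3)·R1: [0, -2/3, -23/3, -22/3]
R4 ← R4 + R2: [0, 0, -9, -20]
R5 ← R5 + (1/2)·R2: [0, 0, -15, -18]
R4 ← R4 − R3: [0, 0, 0, -28]
R5 ← R5 − (5/3)·R3: [0, 0, 0, -94/3]
R5 ← R5 − (47/42)·R4: [0, 0, 0, 0]
The echelon form has 4 nonzero rows; the last pivot sits in the augmented column, so rank(C) = 3 but rank([C|b]) = 4.
Since the ranks differ, the system is inconsistent.

no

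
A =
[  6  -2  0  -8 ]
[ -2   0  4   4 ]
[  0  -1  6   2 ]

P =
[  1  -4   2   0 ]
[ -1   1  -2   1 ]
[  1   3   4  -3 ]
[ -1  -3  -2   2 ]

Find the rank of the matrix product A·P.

First compute AP:
[[ 16,  -2,  32, -18],
 [ -2,   8,   4,  -4],
 [  5,  11,  22, -15]]
Now row reduce the product.
R2 ← R2 + (1/8)·R1: [0, 31/4, 8, -25/4]
R3 ← R3 − (5/16)·R1: [0, 93/8, 12, -75/8]
R3 ← R3 − (3/2)·R2: [0, 0, 0, 0]
2 nonzero rows, so rank(AP) = 2.

2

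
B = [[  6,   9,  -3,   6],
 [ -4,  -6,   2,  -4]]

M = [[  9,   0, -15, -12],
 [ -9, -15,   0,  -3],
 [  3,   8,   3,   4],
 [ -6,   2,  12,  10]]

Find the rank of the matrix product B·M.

First compute BM:
[[-72, -147, -27, -51],
 [ 48,  98,  18,  34]]
Now row reduce the product.
R2 ← R2 + (2/3)·R1: [0, 0, 0, 0]
1 nonzero row, so rank(BM) = 1.

1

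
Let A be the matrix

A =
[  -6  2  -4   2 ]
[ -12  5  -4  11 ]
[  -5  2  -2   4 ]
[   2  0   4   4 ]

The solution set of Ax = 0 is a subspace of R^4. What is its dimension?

2

Row reduce to echelon form.
R2 ← R2 − (2)·R1: [0, 1, 4, 7]
R3 ← R3 − (5/6)·R1: [0, 1/3, 4/3, 7/3]
R4 ← R4 + (1/3)·R1: [0, 2/3, 8/3, 14/3]
R3 ← R3 − (1/3)·R2: [0, 0, 0, 0]
R4 ← R4 − (2/3)·R2: [0, 0, 0, 0]
2 nonzero rows, so rank(A) = 2.
A has 4 columns; by rank–nullity, nullity = 4 − 2 = 2.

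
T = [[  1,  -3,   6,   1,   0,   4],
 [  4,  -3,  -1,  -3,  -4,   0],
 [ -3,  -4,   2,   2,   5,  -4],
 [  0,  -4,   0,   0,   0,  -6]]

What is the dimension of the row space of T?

Row reduce to echelon form.
R2 ← R2 − (4)·R1: [0, 9, -25, -7, -4, -16]
R3 ← R3 + (3)·R1: [0, -13, 20, 5, 5, 8]
R3 ← R3 + (13/9)·R2: [0, 0, -145/9, -46/9, -7/9, -136/9]
R4 ← R4 + (4/9)·R2: [0, 0, -100/9, -28/9, -16/9, -118/9]
R4 ← R4 − (20/29)·R3: [0, 0, 0, 12/29, -36/29, -78/29]
Echelon form has 4 nonzero rows, so rank(T) = 4.
The row space has dimension equal to the rank: 4.

4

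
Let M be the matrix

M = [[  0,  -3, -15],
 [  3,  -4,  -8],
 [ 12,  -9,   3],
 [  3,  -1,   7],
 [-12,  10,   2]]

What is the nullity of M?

1

Row reduce to echelon form.
Swap R1 ↔ R2
R3 ← R3 − (4)·R1: [0, 7, 35]
R4 ← R4 − R1: [0, 3, 15]
R5 ← R5 + (4)·R1: [0, -6, -30]
R3 ← R3 + (7/3)·R2: [0, 0, 0]
R4 ← R4 + R2: [0, 0, 0]
R5 ← R5 − (2)·R2: [0, 0, 0]
2 nonzero rows, so rank(M) = 2.
M has 3 columns; by rank–nullity, nullity = 3 − 2 = 1.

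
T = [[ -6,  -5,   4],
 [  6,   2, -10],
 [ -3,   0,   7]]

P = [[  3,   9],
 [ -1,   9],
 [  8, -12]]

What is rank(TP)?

First compute TP:
[[ 19, -147],
 [-64, 192],
 [ 47, -111]]
Now row reduce the product.
R2 ← R2 + (64/19)·R1: [0, -5760/19]
R3 ← R3 − (47/19)·R1: [0, 4800/19]
R3 ← R3 + (5/6)·R2: [0, 0]
2 nonzero rows, so rank(TP) = 2.

2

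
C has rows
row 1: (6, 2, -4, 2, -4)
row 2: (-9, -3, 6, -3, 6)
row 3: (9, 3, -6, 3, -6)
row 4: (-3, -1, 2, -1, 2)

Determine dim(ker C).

Row reduce to echelon form.
R2 ← R2 + (3/2)·R1: [0, 0, 0, 0, 0]
R3 ← R3 − (3/2)·R1: [0, 0, 0, 0, 0]
R4 ← R4 + (1/2)·R1: [0, 0, 0, 0, 0]
1 nonzero row, so rank(C) = 1.
C has 5 columns; by rank–nullity, nullity = 5 − 1 = 4.

4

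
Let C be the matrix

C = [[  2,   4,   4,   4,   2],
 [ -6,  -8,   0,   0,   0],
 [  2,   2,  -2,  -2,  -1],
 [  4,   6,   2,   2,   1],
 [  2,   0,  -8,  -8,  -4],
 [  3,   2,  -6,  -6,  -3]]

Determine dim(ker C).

3

Row reduce to echelon form.
R2 ← R2 + (3)·R1: [0, 4, 12, 12, 6]
R3 ← R3 − R1: [0, -2, -6, -6, -3]
R4 ← R4 − (2)·R1: [0, -2, -6, -6, -3]
R5 ← R5 − R1: [0, -4, -12, -12, -6]
R6 ← R6 − (3/2)·R1: [0, -4, -12, -12, -6]
R3 ← R3 + (1/2)·R2: [0, 0, 0, 0, 0]
R4 ← R4 + (1/2)·R2: [0, 0, 0, 0, 0]
R5 ← R5 + R2: [0, 0, 0, 0, 0]
R6 ← R6 + R2: [0, 0, 0, 0, 0]
2 nonzero rows, so rank(C) = 2.
C has 5 columns; by rank–nullity, nullity = 5 − 2 = 3.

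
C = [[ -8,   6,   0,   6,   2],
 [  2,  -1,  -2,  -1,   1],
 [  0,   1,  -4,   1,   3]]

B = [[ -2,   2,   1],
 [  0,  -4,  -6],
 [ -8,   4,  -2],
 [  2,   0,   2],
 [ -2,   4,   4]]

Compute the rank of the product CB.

2

First compute CB:
[[ 24, -32, -24],
 [  8,   4,  14],
 [ 28,  -8,  16]]
Now row reduce the product.
R2 ← R2 − (1/3)·R1: [0, 44/3, 22]
R3 ← R3 − (7/6)·R1: [0, 88/3, 44]
R3 ← R3 − (2)·R2: [0, 0, 0]
2 nonzero rows, so rank(CB) = 2.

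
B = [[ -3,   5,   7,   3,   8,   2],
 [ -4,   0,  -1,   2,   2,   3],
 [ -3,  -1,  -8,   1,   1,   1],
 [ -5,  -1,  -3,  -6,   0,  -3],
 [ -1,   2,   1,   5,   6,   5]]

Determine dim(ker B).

1

Row reduce to echelon form.
R2 ← R2 − (4/3)·R1: [0, -20/3, -31/3, -2, -26/3, 1/3]
R3 ← R3 − R1: [0, -6, -15, -2, -7, -1]
R4 ← R4 − (5/3)·R1: [0, -28/3, -44/3, -11, -40/3, -19/3]
R5 ← R5 − (1/3)·R1: [0, 1/3, -4/3, 4, 10/3, 13/3]
R3 ← R3 − (9/10)·R2: [0, 0, -57/10, -1/5, 4/5, -13/10]
R4 ← R4 − (7/5)·R2: [0, 0, -1/5, -41/5, -6/5, -34/5]
R5 ← R5 + (1/20)·R2: [0, 0, -37/20, 39/10, 29/10, 87/20]
R4 ← R4 − (2/57)·R3: [0, 0, 0, -467/57, -70/57, -385/57]
R5 ← R5 − (37/114)·R3: [0, 0, 0, 226/57, 301/114, 272/57]
R5 ← R5 + (226/467)·R4: [0, 0, 0, 0, 1911/934, 702/467]
5 nonzero rows, so rank(B) = 5.
B has 6 columns; by rank–nullity, nullity = 6 − 5 = 1.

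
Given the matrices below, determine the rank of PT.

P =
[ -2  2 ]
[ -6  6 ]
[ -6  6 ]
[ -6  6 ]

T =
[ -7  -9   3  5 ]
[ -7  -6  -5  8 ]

1

First compute PT:
[[  0,   6, -16,   6],
 [  0,  18, -48,  18],
 [  0,  18, -48,  18],
 [  0,  18, -48,  18]]
Now row reduce the product.
R2 ← R2 − (3)·R1: [0, 0, 0, 0]
R3 ← R3 − (3)·R1: [0, 0, 0, 0]
R4 ← R4 − (3)·R1: [0, 0, 0, 0]
1 nonzero row, so rank(PT) = 1.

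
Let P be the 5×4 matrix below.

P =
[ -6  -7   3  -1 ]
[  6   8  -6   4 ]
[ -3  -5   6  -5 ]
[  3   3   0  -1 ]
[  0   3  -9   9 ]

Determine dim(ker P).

Row reduce to echelon form.
R2 ← R2 + R1: [0, 1, -3, 3]
R3 ← R3 − (1/2)·R1: [0, -3/2, 9/2, -9/2]
R4 ← R4 + (1/2)·R1: [0, -1/2, 3/2, -3/2]
R3 ← R3 + (3/2)·R2: [0, 0, 0, 0]
R4 ← R4 + (1/2)·R2: [0, 0, 0, 0]
R5 ← R5 − (3)·R2: [0, 0, 0, 0]
2 nonzero rows, so rank(P) = 2.
P has 4 columns; by rank–nullity, nullity = 4 − 2 = 2.

2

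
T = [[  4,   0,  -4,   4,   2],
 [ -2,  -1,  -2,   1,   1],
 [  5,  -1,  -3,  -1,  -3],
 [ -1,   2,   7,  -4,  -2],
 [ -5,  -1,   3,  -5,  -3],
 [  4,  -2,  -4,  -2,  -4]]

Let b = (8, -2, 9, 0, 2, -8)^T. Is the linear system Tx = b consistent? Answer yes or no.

Row reduce the augmented matrix [T | b].
R2 ← R2 + (1/2)·R1: [0, -1, -4, 3, 2, 2]
R3 ← R3 − (5/4)·R1: [0, -1, 2, -6, -11/2, -1]
R4 ← R4 + (1/4)·R1: [0, 2, 6, -3, -3/2, 2]
R5 ← R5 + (5/4)·R1: [0, -1, -2, 0, -1/2, 12]
R6 ← R6 − R1: [0, -2, 0, -6, -6, -16]
R3 ← R3 − R2: [0, 0, 6, -9, -15/2, -3]
R4 ← R4 + (2)·R2: [0, 0, -2, 3, 5/2, 6]
R5 ← R5 − R2: [0, 0, 2, -3, -5/2, 10]
R6 ← R6 − (2)·R2: [0, 0, 8, -12, -10, -20]
R4 ← R4 + (1/3)·R3: [0, 0, 0, 0, 0, 5]
R5 ← R5 − (1/3)·R3: [0, 0, 0, 0, 0, 11]
R6 ← R6 − (4/3)·R3: [0, 0, 0, 0, 0, -16]
R5 ← R5 − (11/5)·R4: [0, 0, 0, 0, 0, 0]
R6 ← R6 + (16/5)·R4: [0, 0, 0, 0, 0, 0]
The echelon form has 4 nonzero rows; the last pivot sits in the augmented column, so rank(T) = 3 but rank([T|b]) = 4.
Since the ranks differ, the system is inconsistent.

no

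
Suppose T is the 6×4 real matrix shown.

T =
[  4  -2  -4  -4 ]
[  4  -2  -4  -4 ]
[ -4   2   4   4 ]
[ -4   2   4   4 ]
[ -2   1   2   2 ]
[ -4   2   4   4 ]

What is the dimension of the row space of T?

Row reduce to echelon form.
R2 ← R2 − R1: [0, 0, 0, 0]
R3 ← R3 + R1: [0, 0, 0, 0]
R4 ← R4 + R1: [0, 0, 0, 0]
R5 ← R5 + (1/2)·R1: [0, 0, 0, 0]
R6 ← R6 + R1: [0, 0, 0, 0]
Echelon form has 1 nonzero row, so rank(T) = 1.
The row space has dimension equal to the rank: 1.

1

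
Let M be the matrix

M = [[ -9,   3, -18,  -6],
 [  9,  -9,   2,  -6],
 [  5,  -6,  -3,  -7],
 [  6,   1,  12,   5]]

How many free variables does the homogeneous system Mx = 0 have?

0

Row reduce to echelon form.
R2 ← R2 + R1: [0, -6, -16, -12]
R3 ← R3 + (5/9)·R1: [0, -13/3, -13, -31/3]
R4 ← R4 + (2/3)·R1: [0, 3, 0, 1]
R3 ← R3 − (13/18)·R2: [0, 0, -13/9, -5/3]
R4 ← R4 + (1/2)·R2: [0, 0, -8, -5]
R4 ← R4 − (72/13)·R3: [0, 0, 0, 55/13]
4 nonzero rows, so rank(M) = 4.
M has 4 columns; by rank–nullity, nullity = 4 − 4 = 0.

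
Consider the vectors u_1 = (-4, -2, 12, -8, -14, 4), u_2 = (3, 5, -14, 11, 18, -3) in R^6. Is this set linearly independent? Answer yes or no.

yes

Form the matrix with these vectors as rows and row reduce.
R2 ← R2 + (3/4)·R1: [0, 7/2, -5, 5, 15/2, 0]
2 nonzero rows, so the 2 vectors span a space of dimension 2.
Since 2 = 2, the vectors are linearly independent.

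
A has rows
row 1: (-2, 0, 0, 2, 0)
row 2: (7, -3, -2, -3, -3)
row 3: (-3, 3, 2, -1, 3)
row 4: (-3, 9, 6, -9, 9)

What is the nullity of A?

Row reduce to echelon form.
R2 ← R2 + (7/2)·R1: [0, -3, -2, 4, -3]
R3 ← R3 − (3/2)·R1: [0, 3, 2, -4, 3]
R4 ← R4 − (3/2)·R1: [0, 9, 6, -12, 9]
R3 ← R3 + R2: [0, 0, 0, 0, 0]
R4 ← R4 + (3)·R2: [0, 0, 0, 0, 0]
2 nonzero rows, so rank(A) = 2.
A has 5 columns; by rank–nullity, nullity = 5 − 2 = 3.

3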